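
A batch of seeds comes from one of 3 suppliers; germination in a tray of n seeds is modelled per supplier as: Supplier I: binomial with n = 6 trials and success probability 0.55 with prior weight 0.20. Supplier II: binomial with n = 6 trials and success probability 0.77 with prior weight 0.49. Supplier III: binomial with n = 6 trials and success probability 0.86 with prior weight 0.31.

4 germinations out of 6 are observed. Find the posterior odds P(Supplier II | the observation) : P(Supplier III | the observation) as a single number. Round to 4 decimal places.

2.7416

The posterior odds equal the prior odds times the likelihood ratio: (w_i/w_j)·(f_i(x)/f_j(x)).
Component likelihoods at x = 4 germinations out of 6:
  L_I = C(6,4)·0.55^4·0.45^2 = 15·0.0915063·0.2025 = 0.27795
  L_II = C(6,4)·0.77^4·0.23^2 = 15·0.35153·0.0529 = 0.278939
  L_III = C(6,4)·0.86^4·0.14^2 = 15·0.547008·0.0196 = 0.16082
Odds = (0.49/0.31) × (0.278939/0.16082) = 1.58065 × 1.73448 ≈ 2.7416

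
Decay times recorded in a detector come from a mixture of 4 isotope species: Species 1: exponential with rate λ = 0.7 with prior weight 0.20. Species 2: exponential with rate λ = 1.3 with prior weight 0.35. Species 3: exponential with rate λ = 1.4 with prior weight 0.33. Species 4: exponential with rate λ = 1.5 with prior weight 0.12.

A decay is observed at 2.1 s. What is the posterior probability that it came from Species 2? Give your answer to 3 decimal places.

0.316

The responsibility of component k is w_k f_k(x) divided by Σ_j w_j f_j(x).
Exponential densities:
  f_1 = 0.160948
  f_2 = 0.0847851
  f_3 = 0.074012
  f_4 = 0.0642782
Unnormalised posteriors:
  w_1·f_1 = 0.20 × 0.160948 = 0.0321896
  w_2·f_2 = 0.35 × 0.0847851 = 0.0296748
  w_3·f_3 = 0.33 × 0.074012 = 0.024424
  w_4·f_4 = 0.12 × 0.0642782 = 0.00771338
Marginal: 0.0321896 + 0.0296748 + 0.024424 + 0.00771338 = 0.0940017
P(Species 2 | 2.1 s) = 0.0296748 / 0.0940017 ≈ 0.316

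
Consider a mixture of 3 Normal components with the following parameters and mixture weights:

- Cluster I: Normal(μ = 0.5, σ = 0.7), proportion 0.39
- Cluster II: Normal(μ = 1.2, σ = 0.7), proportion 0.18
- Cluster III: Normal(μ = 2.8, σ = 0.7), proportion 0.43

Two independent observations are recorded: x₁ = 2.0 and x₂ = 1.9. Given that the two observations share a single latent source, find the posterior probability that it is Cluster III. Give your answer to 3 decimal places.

The responsibility of component k is π_k f_k(x) divided by Σ_j π_j f_j(x).
Since both observations come from the same component, the likelihood for component k is f_k(x₁)·f_k(x₂).
  L_I = [0.057373] × [0.07713] = 0.00442517
  L_II = [0.296614] × [0.345672] = 0.102531
  L_III = [0.296614] × [0.249376] = 0.0739683
Weight by the priors:
  π_I·L_I = 0.39 × 0.00442517 = 0.00172582
  π_II·L_II = 0.18 × 0.102531 = 0.0184556
  π_III·L_III = 0.43 × 0.0739683 = 0.0318064
Marginal: 0.00172582 + 0.0184556 + 0.0318064 = 0.0519878
P(Cluster III | x₁, x₂) ≈ 0.612

0.612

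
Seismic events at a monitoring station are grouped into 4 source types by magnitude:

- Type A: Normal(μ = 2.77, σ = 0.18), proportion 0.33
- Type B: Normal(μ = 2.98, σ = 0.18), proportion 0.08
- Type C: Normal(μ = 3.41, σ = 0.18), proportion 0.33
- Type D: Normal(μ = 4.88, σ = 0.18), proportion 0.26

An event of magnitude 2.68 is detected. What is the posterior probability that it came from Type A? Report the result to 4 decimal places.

0.9356

P(component k | x) = w_k·f_k(x) / marginal(x), where marginal(x) = Σ_j w_j·f_j(x).
Normal densities:
  f_A = 1.95592
  f_B = 0.552651
  f_C = 0.000594431
  f_D = 8.08338e-33
Weight by the priors:
  w_A·f_A = 0.33 × 1.95592 = 0.645453
  w_B·f_B = 0.08 × 0.552651 = 0.0442121
  w_C·f_C = 0.33 × 0.000594431 = 0.000196162
  w_D·f_D = 0.26 × 8.08338e-33 = 2.10168e-33
Denominator: 0.645453 + 0.0442121 + 0.000196162 + 2.10168e-33 = 0.689861
So the posterior for Type A is 0.645453 / 0.689861 ≈ 0.9356.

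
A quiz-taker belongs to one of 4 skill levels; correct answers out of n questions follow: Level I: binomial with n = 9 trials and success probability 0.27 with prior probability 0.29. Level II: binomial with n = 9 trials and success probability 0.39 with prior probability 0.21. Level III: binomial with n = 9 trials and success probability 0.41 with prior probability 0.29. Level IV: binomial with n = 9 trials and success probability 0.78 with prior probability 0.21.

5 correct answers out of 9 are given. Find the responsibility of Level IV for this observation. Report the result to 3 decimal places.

Posterior ∝ prior × likelihood, so P(k | x) ∝ w_k f_k(x); normalise over all components.
Component likelihoods at x = 5 correct answers out of 9:
  p_I = C(9,5)·0.27^5·0.73^4 = 126·0.00143489·0.283982 = 0.0513429
  p_II = C(9,5)·0.39^5·0.61^4 = 126·0.00902242·0.138458 = 0.157403
  p_III = C(9,5)·0.41^5·0.59^4 = 126·0.0115856·0.121174 = 0.176888
  p_IV = C(9,5)·0.78^5·0.22^4 = 126·0.288717·0.00234256 = 0.0852186
Weight by the priors:
  w_I·p_I = 0.29 × 0.0513429 = 0.0148895
  w_II·p_II = 0.21 × 0.157403 = 0.0330546
  w_III·p_III = 0.29 × 0.176888 = 0.0512975
  w_IV·p_IV = 0.21 × 0.0852186 = 0.0178959
Sum: 0.0148895 + 0.0330546 + 0.0512975 + 0.0178959 = 0.117137
P(Level IV | the observation) ≈ 0.153

0.153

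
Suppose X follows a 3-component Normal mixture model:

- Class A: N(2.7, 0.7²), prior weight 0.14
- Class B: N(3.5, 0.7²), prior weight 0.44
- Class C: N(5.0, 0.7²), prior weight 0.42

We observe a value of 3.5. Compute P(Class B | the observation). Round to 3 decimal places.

0.793

P(component k | x) = π_k·f_k(x) / marginal(x), where marginal(x) = Σ_j π_j·f_j(x).
Evaluate each component's likelihood at the observed value:
  f_A = 0.296614
  f_B = 0.569918
  f_C = 0.057373
Unnormalised posteriors:
  π_A·f_A = 0.14 × 0.296614 = 0.0415259
  π_B·f_B = 0.44 × 0.569918 = 0.250764
  π_C·f_C = 0.42 × 0.057373 = 0.0240966
Normaliser: 0.0415259 + 0.250764 + 0.0240966 = 0.316386
P(Class B | x) ≈ 0.793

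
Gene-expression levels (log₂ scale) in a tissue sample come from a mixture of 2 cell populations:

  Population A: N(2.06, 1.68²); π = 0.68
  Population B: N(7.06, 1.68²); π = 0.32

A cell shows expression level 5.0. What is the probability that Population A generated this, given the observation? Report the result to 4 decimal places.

0.4936

Posterior ∝ prior × likelihood, so P(k | x) ∝ P(Z=k) f_k(x); normalise over all components.
Component likelihoods at x = 5.0:
  f_A = 0.0513555
  f_B = 0.111972
Unnormalised posteriors:
  P(Z=A)·f_A = 0.68 × 0.0513555 = 0.0349218
  P(Z=B)·f_B = 0.32 × 0.111972 = 0.0358311
Sum: 0.0349218 + 0.0358311 = 0.0707529
P(Population A | x) = 0.0349218 / 0.0707529 ≈ 0.4936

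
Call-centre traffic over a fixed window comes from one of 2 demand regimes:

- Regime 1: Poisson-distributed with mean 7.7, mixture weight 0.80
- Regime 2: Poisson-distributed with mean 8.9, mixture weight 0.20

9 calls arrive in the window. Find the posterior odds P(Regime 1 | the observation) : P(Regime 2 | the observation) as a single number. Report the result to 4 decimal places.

Posterior odds = (π_i f_i(x)) / (π_j f_j(x)); the normalising sum cancels.
Evaluate each component's likelihood at the observed value:
  f_1 = 0.118737
  f_2 = 0.131682
0.0949896 / 0.0263364 ≈ 3.6068

3.6068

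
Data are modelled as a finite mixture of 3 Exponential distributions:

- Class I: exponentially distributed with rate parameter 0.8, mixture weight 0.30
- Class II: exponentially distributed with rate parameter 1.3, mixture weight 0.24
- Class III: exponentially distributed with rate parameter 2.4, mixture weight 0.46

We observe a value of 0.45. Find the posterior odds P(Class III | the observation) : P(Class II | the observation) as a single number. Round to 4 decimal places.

The posterior odds equal the prior odds times the likelihood ratio: (π_i/π_j)·(f_i(x)/f_j(x)).
Component likelihoods at x = 0.45:
  p_I = 0.8·e^(−0.8·0.45) = 0.8·e^(−0.3600) = 0.558141
  p_II = 1.3·e^(−1.3·0.45) = 1.3·e^(−0.5850) = 0.724238
  p_III = 2.4·e^(−2.4·0.45) = 2.4·e^(−1.0800) = 0.815029
0.374913 / 0.173817 ≈ 2.1569

2.1569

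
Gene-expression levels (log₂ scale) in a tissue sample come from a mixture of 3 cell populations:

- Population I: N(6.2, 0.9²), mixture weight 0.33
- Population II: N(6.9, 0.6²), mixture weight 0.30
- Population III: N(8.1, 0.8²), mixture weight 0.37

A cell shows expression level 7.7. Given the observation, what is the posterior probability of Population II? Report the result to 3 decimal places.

Apply Bayes' rule: the posterior for each component is proportional to its prior times its likelihood at x.
Component likelihoods at x = 7.7:
  p_I = (1/(0.9·√(2π)))·exp(−(7.7−6.2)²/(2·0.9²)) = 0.443269·exp(-1.38889) = 0.11053
  p_II = (1/(0.6·√(2π)))·exp(−(7.7−6.9)²/(2·0.6²)) = 0.664904·exp(-0.88889) = 0.27335
  p_III = (1/(0.8·√(2π)))·exp(−(7.7−8.1)²/(2·0.8²)) = 0.498678·exp(-0.12500) = 0.440082
Unnormalised posteriors:
  π_I·p_I = 0.33 × 0.11053 = 0.036475
  π_II·p_II = 0.30 × 0.27335 = 0.082005
  π_III·p_III = 0.37 × 0.440082 = 0.16283
Denominator: 0.036475 + 0.082005 + 0.16283 = 0.28131
P(Population II | data) = 0.082005 / 0.28131 ≈ 0.292

0.292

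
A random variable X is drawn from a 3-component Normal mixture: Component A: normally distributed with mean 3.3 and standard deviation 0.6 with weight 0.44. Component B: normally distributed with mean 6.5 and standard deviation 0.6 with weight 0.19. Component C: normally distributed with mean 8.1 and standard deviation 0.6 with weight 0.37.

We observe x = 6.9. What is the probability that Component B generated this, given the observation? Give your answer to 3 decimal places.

Posterior ∝ prior × likelihood, so P(k | x) ∝ π_k f_k(x); normalise over all components.
Normal densities:
  f_A = (1/(0.6·√(2π)))·exp(−(6.9−3.3)²/(2·0.6²)) = 0.664904·exp(-18.00000) = 1.01265e-08
  f_B = (1/(0.6·√(2π)))·exp(−(6.9−6.5)²/(2·0.6²)) = 0.664904·exp(-0.22222) = 0.532413
  f_C = (1/(0.6·√(2π)))·exp(−(6.9−8.1)²/(2·0.6²)) = 0.664904·exp(-2.00000) = 0.0899849
Weight by the priors:
  π_A·f_A = 0.44 × 1.01265e-08 = 4.45565e-09
  π_B·f_B = 0.19 × 0.532413 = 0.101159
  π_C·f_C = 0.37 × 0.0899849 = 0.0332944
Denominator: 4.45565e-09 + 0.101159 + 0.0332944 = 0.134453
So the posterior for Component B is 0.101159 / 0.134453 ≈ 0.752.

0.752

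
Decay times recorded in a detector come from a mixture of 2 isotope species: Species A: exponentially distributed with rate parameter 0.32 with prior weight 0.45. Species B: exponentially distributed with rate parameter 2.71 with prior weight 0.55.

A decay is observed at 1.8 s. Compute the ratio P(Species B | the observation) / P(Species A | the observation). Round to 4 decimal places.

0.1402

Posterior odds = (w_i f_i(x)) / (w_j f_j(x)); the normalising sum cancels.
Exponential densities:
  L_A = 0.32·e^(−0.32·1.8) = 0.32·e^(−0.5760) = 0.179886
  L_B = 2.71·e^(−2.71·1.8) = 2.71·e^(−4.8780) = 0.0206291
0.011346 / 0.0809485 ≈ 0.1402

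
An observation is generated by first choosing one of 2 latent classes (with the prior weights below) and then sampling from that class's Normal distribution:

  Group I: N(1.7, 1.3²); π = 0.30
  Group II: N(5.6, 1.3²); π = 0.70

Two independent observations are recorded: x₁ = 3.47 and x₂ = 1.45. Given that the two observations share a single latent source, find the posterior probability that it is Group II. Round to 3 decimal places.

The responsibility of component k is w_k f_k(x) divided by Σ_j w_j f_j(x).
Since both observations come from the same component, the likelihood for component k is f_k(x₁)·f_k(x₂).
  L_I = [(1/(1.3·√(2π)))·exp(−(3.47−1.7)²/(2·1.3²)) = 0.306879·exp(-0.92689) = 0.121457] × [0.301256] = 0.0365896
  L_II = [(1/(1.3·√(2π)))·exp(−(3.47−5.6)²/(2·1.3²)) = 0.306879·exp(-1.34228) = 0.080172] × [0.00187956] = 0.000150688
Weight by the priors:
  w_I·L_I = 0.30 × 0.0365896 = 0.0109769
  w_II·L_II = 0.70 × 0.000150688 = 0.000105482
Sum: 0.0109769 + 0.000105482 = 0.0110824
P(Group II | data) ≈ 0.010

0.010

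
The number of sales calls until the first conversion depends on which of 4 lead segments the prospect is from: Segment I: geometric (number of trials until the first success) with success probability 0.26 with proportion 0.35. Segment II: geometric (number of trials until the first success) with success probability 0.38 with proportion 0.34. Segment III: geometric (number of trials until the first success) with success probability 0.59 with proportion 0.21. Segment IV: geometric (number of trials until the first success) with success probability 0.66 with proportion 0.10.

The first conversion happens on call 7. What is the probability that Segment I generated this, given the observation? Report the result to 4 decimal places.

0.6505

Posterior ∝ prior × likelihood, so P(k | x) ∝ w_k f_k(x); normalise over all components.
Geometric probabilities:
  L_I = 0.26·(1−0.26)^6 = 0.26·0.164206 = 0.0426937
  L_II = 0.38·(1−0.38)^6 = 0.38·0.0568002 = 0.0215841
  L_III = 0.59·(1−0.59)^6 = 0.59·0.0047501 = 0.00280256
  L_IV = 0.66·(1−0.66)^6 = 0.66·0.0015448 = 0.00101957
Weight by the priors:
  w_I·L_I = 0.35 × 0.0426937 = 0.0149428
  w_II·L_II = 0.34 × 0.0215841 = 0.00733859
  w_III·L_III = 0.21 × 0.00280256 = 0.000588538
  w_IV·L_IV = 0.10 × 0.00101957 = 0.000101957
Denominator: 0.0149428 + 0.00733859 + 0.000588538 + 0.000101957 = 0.0229719
Responsibility of Segment I: 0.0149428 / 0.0229719 ≈ 0.6505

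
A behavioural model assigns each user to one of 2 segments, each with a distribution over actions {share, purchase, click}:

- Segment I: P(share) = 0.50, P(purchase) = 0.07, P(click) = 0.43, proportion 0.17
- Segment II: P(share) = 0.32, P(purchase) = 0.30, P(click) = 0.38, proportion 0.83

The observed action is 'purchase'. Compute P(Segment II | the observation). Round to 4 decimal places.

Posterior ∝ prior × likelihood, so P(k | x) ∝ π_k f_k(x); normalise over all components.
Component likelihoods at x = 'purchase':
  L_I = 0.07
  L_II = 0.3
Prior × likelihood for each component:
  π_I·L_I = 0.17 × 0.07 = 0.0119
  π_II·L_II = 0.83 × 0.3 = 0.249
Marginal: 0.0119 + 0.249 = 0.2609
P(Segment II | data) ≈ 0.9544

0.9544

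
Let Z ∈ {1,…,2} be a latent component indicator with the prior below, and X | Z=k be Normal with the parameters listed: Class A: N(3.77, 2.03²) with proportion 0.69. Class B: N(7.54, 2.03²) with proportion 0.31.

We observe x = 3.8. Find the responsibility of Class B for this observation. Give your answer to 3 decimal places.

0.076

Posterior ∝ prior × likelihood, so P(k | x) ∝ w_k f_k(x); normalise over all components.
Normal densities:
  f_A = 0.196502
  f_B = 0.0360039
Weight by the priors:
  w_A·f_A = 0.69 × 0.196502 = 0.135586
  w_B·f_B = 0.31 × 0.0360039 = 0.0111612
Denominator: 0.135586 + 0.0111612 = 0.146747
Responsibility of Class B: 0.0111612 / 0.146747 ≈ 0.076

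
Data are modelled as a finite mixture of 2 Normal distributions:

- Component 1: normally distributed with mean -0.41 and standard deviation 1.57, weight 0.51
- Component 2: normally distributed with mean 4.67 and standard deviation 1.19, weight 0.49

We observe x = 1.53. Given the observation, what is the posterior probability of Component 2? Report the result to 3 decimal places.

0.077

P(component k | x) = P(Z=k)·f_k(x) / marginal(x), where marginal(x) = Σ_j P(Z=j)·f_j(x).
Component likelihoods at x = 1.53:
  p_1 = 0.118428
  p_2 = 0.0103151
Unnormalised posteriors:
  P(Z=1)·p_1 = 0.51 × 0.118428 = 0.0603981
  P(Z=2)·p_2 = 0.49 × 0.0103151 = 0.00505442
Sum: 0.0603981 + 0.00505442 = 0.0654525
P(Component 2 | the observation) ≈ 0.077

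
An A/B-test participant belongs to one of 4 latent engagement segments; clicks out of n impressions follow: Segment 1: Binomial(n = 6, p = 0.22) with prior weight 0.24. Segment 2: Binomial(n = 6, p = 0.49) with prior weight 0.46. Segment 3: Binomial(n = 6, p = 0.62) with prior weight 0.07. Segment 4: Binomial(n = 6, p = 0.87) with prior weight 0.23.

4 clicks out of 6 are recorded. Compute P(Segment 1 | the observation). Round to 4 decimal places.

0.0312

By Bayes' theorem, P(k | x) = w_k f_k(x) / Σ_j w_j f_j(x).
Component likelihoods at x = 4 clicks out of 6:
  L_1 = 0.0213782
  L_2 = 0.224914
  L_3 = 0.320055
  L_4 = 0.14523
Weight by the priors:
  w_1·L_1 = 0.24 × 0.0213782 = 0.00513077
  w_2·L_2 = 0.46 × 0.224914 = 0.10346
  w_3·L_3 = 0.07 × 0.320055 = 0.0224039
  w_4·L_4 = 0.23 × 0.14523 = 0.0334028
Sum: 0.00513077 + 0.10346 + 0.0224039 + 0.0334028 = 0.164398
Responsibility of Segment 1: 0.00513077 / 0.164398 ≈ 0.0312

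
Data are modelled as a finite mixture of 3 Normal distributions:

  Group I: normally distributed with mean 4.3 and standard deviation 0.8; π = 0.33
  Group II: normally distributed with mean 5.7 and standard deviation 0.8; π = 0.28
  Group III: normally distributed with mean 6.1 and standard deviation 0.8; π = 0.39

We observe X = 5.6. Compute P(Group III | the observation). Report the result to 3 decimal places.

0.467

P(component k | x) = w_k·f_k(x) / marginal(x), where marginal(x) = Σ_j w_j·f_j(x).
Evaluate each component's likelihood at the observed value:
  f_I = (1/(0.8·√(2π)))·exp(−(5.6−4.3)²/(2·0.8²)) = 0.498678·exp(-1.32031) = 0.133173
  f_II = (1/(0.8·√(2π)))·exp(−(5.6−5.7)²/(2·0.8²)) = 0.498678·exp(-0.00781) = 0.494797
  f_III = (1/(0.8·√(2π)))·exp(−(5.6−6.1)²/(2·0.8²)) = 0.498678·exp(-0.19531) = 0.410201
Unnormalised posteriors:
  w_I·f_I = 0.33 × 0.133173 = 0.043947
  w_II·f_II = 0.28 × 0.494797 = 0.138543
  w_III·f_III = 0.39 × 0.410201 = 0.159978
Normaliser: 0.043947 + 0.138543 + 0.159978 = 0.342469
P(Group III | the observation) = 0.159978 / 0.342469 ≈ 0.467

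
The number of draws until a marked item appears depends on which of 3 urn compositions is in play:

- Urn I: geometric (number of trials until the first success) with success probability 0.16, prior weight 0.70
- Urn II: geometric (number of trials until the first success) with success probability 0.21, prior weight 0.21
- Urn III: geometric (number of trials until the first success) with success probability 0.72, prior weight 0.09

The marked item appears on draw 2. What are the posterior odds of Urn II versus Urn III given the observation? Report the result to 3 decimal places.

1.920

Posterior odds = (P(Z=i) f_i(x)) / (P(Z=j) f_j(x)); the normalising sum cancels.
Geometric probabilities:
  p_I = 0.16·(1−0.16)^1 = 0.16·0.84 = 0.1344
  p_II = 0.21·(1−0.21)^1 = 0.21·0.79 = 0.1659
  p_III = 0.72·(1−0.72)^1 = 0.72·0.28 = 0.2016
Posterior odds = (P(Z=II)·p_II) / (P(Z=III)·p_III) = (0.21·0.1659) / (0.09·0.2016) = 0.034839 / 0.018144 ≈ 1.920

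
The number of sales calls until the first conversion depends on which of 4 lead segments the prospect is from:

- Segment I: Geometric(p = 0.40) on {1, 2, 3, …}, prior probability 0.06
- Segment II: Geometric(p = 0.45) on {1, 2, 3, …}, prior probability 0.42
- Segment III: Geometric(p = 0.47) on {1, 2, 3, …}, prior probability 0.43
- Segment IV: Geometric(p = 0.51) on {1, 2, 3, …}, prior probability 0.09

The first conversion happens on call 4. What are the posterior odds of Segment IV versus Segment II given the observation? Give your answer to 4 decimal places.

The posterior odds equal the prior odds times the likelihood ratio: (w_i/w_j)·(f_i(x)/f_j(x)).
Evaluate each component's likelihood at the observed value:
  p_I = 0.0864
  p_II = 0.0748688
  p_III = 0.0699722
  p_IV = 0.060001
Odds = (0.09/0.42) × (0.060001/0.0748688) = 0.214286 × 0.801416 ≈ 0.1717

0.1717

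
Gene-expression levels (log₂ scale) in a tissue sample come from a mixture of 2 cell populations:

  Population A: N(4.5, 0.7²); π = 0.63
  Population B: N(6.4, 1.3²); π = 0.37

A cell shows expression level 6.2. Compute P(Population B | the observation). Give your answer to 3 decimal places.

Apply Bayes' rule: the posterior for each component is proportional to its prior times its likelihood at x.
Evaluate each component's likelihood at the observed value:
  p_A = (1/(0.7·√(2π)))·exp(−(6.2−4.5)²/(2·0.7²)) = 0.569918·exp(-2.94898) = 0.0298598
  p_B = (1/(1.3·√(2π)))·exp(−(6.2−6.4)²/(2·1.3²)) = 0.306879·exp(-0.01183) = 0.303268
Weight by the priors:
  π_A·p_A = 0.63 × 0.0298598 = 0.0188117
  π_B·p_B = 0.37 × 0.303268 = 0.112209
Sum: 0.0188117 + 0.112209 = 0.131021
P(Population B | data) = 0.112209 / 0.131021 ≈ 0.856

0.856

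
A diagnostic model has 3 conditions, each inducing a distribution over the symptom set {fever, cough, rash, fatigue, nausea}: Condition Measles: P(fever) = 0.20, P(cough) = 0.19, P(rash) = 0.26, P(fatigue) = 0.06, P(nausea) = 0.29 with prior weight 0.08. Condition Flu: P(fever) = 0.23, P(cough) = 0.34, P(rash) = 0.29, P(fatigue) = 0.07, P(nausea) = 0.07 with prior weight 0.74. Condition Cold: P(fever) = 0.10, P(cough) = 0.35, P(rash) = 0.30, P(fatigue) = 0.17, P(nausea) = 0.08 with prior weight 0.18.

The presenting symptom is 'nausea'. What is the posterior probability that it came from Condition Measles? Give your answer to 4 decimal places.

By Bayes' theorem, P(k | x) = π_k f_k(x) / Σ_j π_j f_j(x).
Evaluate each component's likelihood at the observed value:
  p_Measles = P(nausea | comp) = 0.29
  p_Flu = P(nausea | comp) = 0.07
  p_Cold = P(nausea | comp) = 0.08
Weight by the priors:
  π_Measles·p_Measles = 0.08 × 0.29 = 0.0232
  π_Flu·p_Flu = 0.74 × 0.07 = 0.0518
  π_Cold·p_Cold = 0.18 × 0.08 = 0.0144
Normaliser: 0.0232 + 0.0518 + 0.0144 = 0.0894
Responsibility of Condition Measles: 0.0232 / 0.0894 ≈ 0.2595

0.2595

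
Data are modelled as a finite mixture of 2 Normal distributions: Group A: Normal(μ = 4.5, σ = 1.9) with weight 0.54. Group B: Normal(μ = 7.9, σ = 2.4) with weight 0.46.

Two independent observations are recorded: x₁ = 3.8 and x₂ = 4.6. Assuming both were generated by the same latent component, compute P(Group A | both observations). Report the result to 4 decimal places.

P(component k | x) = P(Z=k)·f_k(x) / marginal(x), where marginal(x) = Σ_j P(Z=j)·f_j(x).
Since both observations come from the same component, the likelihood for component k is f_k(x₁)·f_k(x₂).
  p_A = [(1/(1.9·√(2π)))·exp(−(3.8−4.5)²/(2·1.9²)) = 0.209970·exp(-0.06787) = 0.196192] × [0.209679] = 0.0411374
  p_B = [(1/(2.4·√(2π)))·exp(−(3.8−7.9)²/(2·2.4²)) = 0.166226·exp(-1.45920) = 0.0386345] × [0.0645884] = 0.00249534
Prior × likelihood for each component:
  P(Z=A)·p_A = 0.54 × 0.0411374 = 0.0222142
  P(Z=B)·p_B = 0.46 × 0.00249534 = 0.00114786
Marginal: 0.0222142 + 0.00114786 = 0.0233621
P(Group A | x₁, x₂) = 0.0222142 / 0.0233621 ≈ 0.9509

0.9509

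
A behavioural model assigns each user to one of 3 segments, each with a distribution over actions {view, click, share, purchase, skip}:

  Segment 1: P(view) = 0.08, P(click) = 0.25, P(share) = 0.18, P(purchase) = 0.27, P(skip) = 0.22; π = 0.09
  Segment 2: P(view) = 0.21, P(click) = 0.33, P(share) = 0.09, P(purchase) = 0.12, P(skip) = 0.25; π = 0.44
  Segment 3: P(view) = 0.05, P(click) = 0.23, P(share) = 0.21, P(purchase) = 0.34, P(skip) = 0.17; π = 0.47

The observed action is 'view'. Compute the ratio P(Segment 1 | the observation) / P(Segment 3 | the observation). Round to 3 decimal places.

0.306

Posterior odds = (π_i f_i(x)) / (π_j f_j(x)); the normalising sum cancels.
Categorical probabilities:
  p_1 = 0.08
  p_2 = 0.21
  p_3 = 0.05
0.0072 / 0.0235 ≈ 0.306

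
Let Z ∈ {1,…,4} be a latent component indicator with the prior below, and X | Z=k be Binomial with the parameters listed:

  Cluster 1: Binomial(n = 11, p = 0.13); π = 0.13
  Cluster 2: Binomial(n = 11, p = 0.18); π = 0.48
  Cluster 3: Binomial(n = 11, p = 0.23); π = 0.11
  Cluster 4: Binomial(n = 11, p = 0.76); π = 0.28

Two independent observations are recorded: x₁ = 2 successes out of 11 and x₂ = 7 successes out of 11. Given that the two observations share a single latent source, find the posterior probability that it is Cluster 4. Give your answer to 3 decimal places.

Posterior ∝ prior × likelihood, so P(k | x) ∝ π_k f_k(x); normalise over all components.
Since both observations come from the same component, the likelihood for component k is f_k(x₁)·f_k(x₂).
  f_1 = [0.265413] × [0.00011863] = 3.1486e-05
  f_2 = [0.298698] × [0.000913433] = 0.000272841
  f_3 = [0.276844] × [0.00394977] = 0.00109347
  f_4 = [8.39249e-05] × [0.160344] = 1.34569e-05
Prior × likelihood for each component:
  π_1·f_1 = 0.13 × 3.1486e-05 = 4.09318e-06
  π_2·f_2 = 0.48 × 0.000272841 = 0.000130964
  π_3·f_3 = 0.11 × 0.00109347 = 0.000120282
  π_4·f_4 = 0.28 × 1.34569e-05 = 3.76793e-06
Sum: 4.09318e-06 + 0.000130964 + 0.000120282 + 3.76793e-06 = 0.000259106
P(Cluster 4 | x₁, x₂) = 3.76793e-06 / 0.000259106 ≈ 0.015

0.015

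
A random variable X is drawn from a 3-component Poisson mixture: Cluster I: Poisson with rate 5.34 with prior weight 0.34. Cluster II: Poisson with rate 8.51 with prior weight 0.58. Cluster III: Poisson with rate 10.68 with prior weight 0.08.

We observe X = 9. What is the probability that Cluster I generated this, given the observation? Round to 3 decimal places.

0.158

Apply Bayes' rule: the posterior for each component is proportional to its prior times its likelihood at x.
Poisson probabilities:
  f_I = 0.0466633
  f_II = 0.129944
  f_III = 0.114581
Prior × likelihood for each component:
  P(Z=I)·f_I = 0.34 × 0.0466633 = 0.0158655
  P(Z=II)·f_II = 0.58 × 0.129944 = 0.0753676
  P(Z=III)·f_III = 0.08 × 0.114581 = 0.00916649
Normaliser: 0.0158655 + 0.0753676 + 0.00916649 = 0.1004
P(Cluster I | data) ≈ 0.158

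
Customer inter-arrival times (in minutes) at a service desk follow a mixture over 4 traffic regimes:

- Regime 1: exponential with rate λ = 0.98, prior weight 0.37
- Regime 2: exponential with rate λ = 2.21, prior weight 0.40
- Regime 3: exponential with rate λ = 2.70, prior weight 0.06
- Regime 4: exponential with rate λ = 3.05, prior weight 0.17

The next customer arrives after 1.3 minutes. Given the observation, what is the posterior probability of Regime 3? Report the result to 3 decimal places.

0.029

Apply Bayes' rule: the posterior for each component is proportional to its prior times its likelihood at x.
Component likelihoods at x = 1.3 minutes:
  L_1 = 0.98·e^(−0.98·1.3) = 0.98·e^(−1.2740) = 0.274116
  L_2 = 2.21·e^(−2.21·1.3) = 2.21·e^(−2.8730) = 0.124929
  L_3 = 2.70·e^(−2.70·1.3) = 2.70·e^(−3.5100) = 0.0807217
  L_4 = 3.05·e^(−3.05·1.3) = 3.05·e^(−3.9650) = 0.0578525
Weight by the priors:
  P(Z=1)·L_1 = 0.37 × 0.274116 = 0.101423
  P(Z=2)·L_2 = 0.40 × 0.124929 = 0.0499717
  P(Z=3)·L_3 = 0.06 × 0.0807217 = 0.0048433
  P(Z=4)·L_4 = 0.17 × 0.0578525 = 0.00983493
Sum: 0.101423 + 0.0499717 + 0.0048433 + 0.00983493 = 0.166073
So the posterior for Regime 3 is 0.0048433 / 0.166073 ≈ 0.029.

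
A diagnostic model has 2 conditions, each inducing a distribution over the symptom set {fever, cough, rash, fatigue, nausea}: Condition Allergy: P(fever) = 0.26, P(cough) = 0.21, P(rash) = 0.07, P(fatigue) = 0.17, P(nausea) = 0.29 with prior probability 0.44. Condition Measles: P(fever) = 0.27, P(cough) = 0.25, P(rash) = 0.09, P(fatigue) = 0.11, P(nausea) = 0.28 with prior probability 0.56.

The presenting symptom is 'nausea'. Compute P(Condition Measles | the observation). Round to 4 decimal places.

The responsibility of component k is π_k f_k(x) divided by Σ_j π_j f_j(x).
Component likelihoods at x = 'nausea':
  p_Allergy = 0.29
  p_Measles = 0.28
Weight by the priors:
  π_Allergy·p_Allergy = 0.44 × 0.29 = 0.1276
  π_Measles·p_Measles = 0.56 × 0.28 = 0.1568
Denominator: 0.1276 + 0.1568 = 0.2844
So the posterior for Condition Measles is 0.1568 / 0.2844 ≈ 0.5513.

0.5513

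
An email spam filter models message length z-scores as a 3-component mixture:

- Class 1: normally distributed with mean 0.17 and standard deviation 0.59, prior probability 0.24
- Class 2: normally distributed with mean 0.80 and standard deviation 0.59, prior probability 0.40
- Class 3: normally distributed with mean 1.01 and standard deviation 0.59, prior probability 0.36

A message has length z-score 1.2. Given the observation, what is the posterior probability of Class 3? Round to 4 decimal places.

0.4801

By Bayes' theorem, P(k | x) = P(Z=k) f_k(x) / Σ_j P(Z=j) f_j(x).
Normal densities:
  L_1 = (1/(0.59·√(2π)))·exp(−(1.2−0.17)²/(2·0.59²)) = 0.676173·exp(-1.52384) = 0.14732
  L_2 = (1/(0.59·√(2π)))·exp(−(1.2−0.80)²/(2·0.59²)) = 0.676173·exp(-0.22982) = 0.53734
  L_3 = (1/(0.59·√(2π)))·exp(−(1.2−1.01)²/(2·0.59²)) = 0.676173·exp(-0.05185) = 0.642005
Unnormalised posteriors:
  P(Z=1)·L_1 = 0.24 × 0.14732 = 0.0353568
  P(Z=2)·L_2 = 0.40 × 0.53734 = 0.214936
  P(Z=3)·L_3 = 0.36 × 0.642005 = 0.231122
Normaliser: 0.0353568 + 0.214936 + 0.231122 = 0.481415
P(Class 3 | data) = 0.231122 / 0.481415 ≈ 0.4801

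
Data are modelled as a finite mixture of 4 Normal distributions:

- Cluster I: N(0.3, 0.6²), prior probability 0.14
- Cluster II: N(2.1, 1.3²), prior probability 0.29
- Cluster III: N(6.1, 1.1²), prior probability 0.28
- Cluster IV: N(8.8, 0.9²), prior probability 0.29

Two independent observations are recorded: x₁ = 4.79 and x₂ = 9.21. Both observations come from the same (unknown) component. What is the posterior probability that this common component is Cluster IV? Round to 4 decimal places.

P(component k | x) = π_k·f_k(x) / marginal(x), where marginal(x) = Σ_j π_j·f_j(x).
Since both observations come from the same component, the likelihood for component k is f_k(x₁)·f_k(x₂).
  p_I = [(1/(0.6·√(2π)))·exp(−(4.79−0.3)²/(2·0.6²)) = 0.664904·exp(-28.00014) = 4.59677e-13] × [8.64781e-49] = 3.9752e-61
  p_II = [(1/(1.3·√(2π)))·exp(−(4.79−2.1)²/(2·1.3²)) = 0.306879·exp(-2.14086) = 0.0360748] × [9.80738e-08] = 3.53799e-09
  p_III = [(1/(1.1·√(2π)))·exp(−(4.79−6.1)²/(2·1.1²)) = 0.362675·exp(-0.70913) = 0.178462] × [0.00666434] = 0.00118933
  p_IV = [(1/(0.9·√(2π)))·exp(−(4.79−8.8)²/(2·0.9²)) = 0.443269·exp(-9.92599) = 2.16703e-05] × [0.399579] = 8.65902e-06
Weight by the priors:
  π_I·p_I = 0.14 × 3.9752e-61 = 5.56529e-62
  π_II·p_II = 0.29 × 3.53799e-09 = 1.02602e-09
  π_III·p_III = 0.28 × 0.00118933 = 0.000333012
  π_IV·p_IV = 0.29 × 8.65902e-06 = 2.51112e-06
Denominator: 5.56529e-62 + 1.02602e-09 + 0.000333012 + 2.51112e-06 = 0.000335525
Responsibility of Cluster IV: 2.51112e-06 / 0.000335525 ≈ 0.0075

0.0075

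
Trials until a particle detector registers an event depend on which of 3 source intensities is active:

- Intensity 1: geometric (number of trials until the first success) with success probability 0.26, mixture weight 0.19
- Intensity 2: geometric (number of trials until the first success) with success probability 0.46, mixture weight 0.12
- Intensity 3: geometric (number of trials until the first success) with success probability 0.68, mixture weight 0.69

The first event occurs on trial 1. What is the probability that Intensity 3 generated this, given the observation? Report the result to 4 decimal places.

P(component k | x) = π_k·f_k(x) / marginal(x), where marginal(x) = Σ_j π_j·f_j(x).
Geometric probabilities:
  L_1 = 0.26·(1−0.26)^0 = 0.26·1 = 0.26
  L_2 = 0.46·(1−0.46)^0 = 0.46·1 = 0.46
  L_3 = 0.68·(1−0.68)^0 = 0.68·1 = 0.68
Weight by the priors:
  π_1·L_1 = 0.19 × 0.26 = 0.0494
  π_2·L_2 = 0.12 × 0.46 = 0.0552
  π_3·L_3 = 0.69 × 0.68 = 0.4692
Denominator: 0.0494 + 0.0552 + 0.4692 = 0.5738
So the posterior for Intensity 3 is 0.4692 / 0.5738 ≈ 0.8177.

0.8177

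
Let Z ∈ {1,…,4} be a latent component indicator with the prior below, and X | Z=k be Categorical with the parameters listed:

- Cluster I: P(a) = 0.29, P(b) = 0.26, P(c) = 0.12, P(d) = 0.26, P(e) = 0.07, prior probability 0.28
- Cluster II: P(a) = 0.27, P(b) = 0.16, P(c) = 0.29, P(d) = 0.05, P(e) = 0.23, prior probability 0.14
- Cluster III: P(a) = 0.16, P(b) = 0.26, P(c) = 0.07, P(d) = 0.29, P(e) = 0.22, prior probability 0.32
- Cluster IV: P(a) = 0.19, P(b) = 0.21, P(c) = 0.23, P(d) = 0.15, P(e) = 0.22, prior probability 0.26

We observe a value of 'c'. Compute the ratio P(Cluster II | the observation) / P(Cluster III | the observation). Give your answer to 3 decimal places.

1.812

Only the two components matter; the odds are (π_i f_i(x)) / (π_j f_j(x)).
Categorical probabilities:
  L_I = 0.12
  L_II = 0.29
  L_III = 0.07
  L_IV = 0.23
Odds = (0.14/0.32) × (0.29/0.07) = 0.4375 × 4.14286 ≈ 1.812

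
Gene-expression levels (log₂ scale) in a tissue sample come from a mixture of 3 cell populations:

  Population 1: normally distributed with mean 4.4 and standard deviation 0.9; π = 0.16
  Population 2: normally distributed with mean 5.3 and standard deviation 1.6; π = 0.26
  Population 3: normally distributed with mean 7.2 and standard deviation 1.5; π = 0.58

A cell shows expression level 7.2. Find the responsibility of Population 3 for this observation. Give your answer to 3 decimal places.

0.826

By Bayes' theorem, P(k | x) = P(Z=k) f_k(x) / Σ_j P(Z=j) f_j(x).
Normal densities:
  f_1 = 0.00350668
  f_2 = 0.123191
  f_3 = 0.265962
Weight by the priors:
  P(Z=1)·f_1 = 0.16 × 0.00350668 = 0.00056107
  P(Z=2)·f_2 = 0.26 × 0.123191 = 0.0320296
  P(Z=3)·f_3 = 0.58 × 0.265962 = 0.154258
Denominator: 0.00056107 + 0.0320296 + 0.154258 = 0.186848
P(Population 3 | the observation) = 0.154258 / 0.186848 ≈ 0.826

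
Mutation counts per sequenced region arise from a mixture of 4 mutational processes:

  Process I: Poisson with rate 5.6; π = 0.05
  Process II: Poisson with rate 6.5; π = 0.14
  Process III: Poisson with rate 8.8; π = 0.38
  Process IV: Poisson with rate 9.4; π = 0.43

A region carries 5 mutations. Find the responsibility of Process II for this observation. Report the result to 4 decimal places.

Apply Bayes' rule: the posterior for each component is proportional to its prior times its likelihood at x.
Poisson probabilities:
  p_I = e^(−5.6)·5.6^5/5! = 0.169711
  p_II = e^(−6.5)·6.5^5/5! = 0.145369
  p_III = e^(−8.8)·8.8^5/5! = 0.0662889
  p_IV = e^(−9.4)·9.4^5/5! = 0.0505929
Weight by the priors:
  w_I·p_I = 0.05 × 0.169711 = 0.00848555
  w_II·p_II = 0.14 × 0.145369 = 0.0203516
  w_III·p_III = 0.38 × 0.0662889 = 0.0251898
  w_IV·p_IV = 0.43 × 0.0505929 = 0.021755
Marginal: 0.00848555 + 0.0203516 + 0.0251898 + 0.021755 = 0.0757819
P(Process II | the observation) ≈ 0.2686

0.2686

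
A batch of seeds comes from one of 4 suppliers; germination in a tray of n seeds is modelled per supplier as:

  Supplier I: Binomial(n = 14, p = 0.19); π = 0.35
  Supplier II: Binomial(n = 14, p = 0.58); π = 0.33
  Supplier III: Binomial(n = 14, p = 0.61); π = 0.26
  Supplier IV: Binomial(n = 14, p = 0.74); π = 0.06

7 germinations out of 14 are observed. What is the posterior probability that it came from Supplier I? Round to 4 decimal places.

By Bayes' theorem, P(k | x) = π_k f_k(x) / Σ_j π_j f_j(x).
Component likelihoods at x = 7 germinations out of 14:
  p_I = C(14,7)·0.19^7·0.81^7 = 3432·8.93872e-06·0.228768 = 0.00701807
  p_II = C(14,7)·0.58^7·0.42^7 = 3432·0.0220798·0.00230539 = 0.174698
  p_III = C(14,7)·0.61^7·0.39^7 = 3432·0.0314274·0.00137231 = 0.148016
  p_IV = C(14,7)·0.74^7·0.26^7 = 3432·0.121513·8.03181e-05 = 0.0334952
Weight by the priors:
  π_I·p_I = 0.35 × 0.00701807 = 0.00245632
  π_II·p_II = 0.33 × 0.174698 = 0.0576504
  π_III·p_III = 0.26 × 0.148016 = 0.0384841
  π_IV·p_IV = 0.06 × 0.0334952 = 0.00200971
Marginal: 0.00245632 + 0.0576504 + 0.0384841 + 0.00200971 = 0.100601
Responsibility of Supplier I: 0.00245632 / 0.100601 ≈ 0.0244

0.0244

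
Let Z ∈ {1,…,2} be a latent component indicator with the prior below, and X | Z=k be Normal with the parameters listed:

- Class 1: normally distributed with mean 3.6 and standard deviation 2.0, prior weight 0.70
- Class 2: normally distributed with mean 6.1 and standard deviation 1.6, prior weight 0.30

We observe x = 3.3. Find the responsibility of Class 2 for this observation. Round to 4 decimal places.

0.1049

The responsibility of component k is P(Z=k) f_k(x) divided by Σ_j P(Z=j) f_j(x).
Normal densities:
  f_1 = 0.19724
  f_2 = 0.0539233
Weight by the priors:
  P(Z=1)·f_1 = 0.70 × 0.19724 = 0.138068
  P(Z=2)·f_2 = 0.30 × 0.0539233 = 0.016177
Normaliser: 0.138068 + 0.016177 = 0.154245
So the posterior for Class 2 is 0.016177 / 0.154245 ≈ 0.1049.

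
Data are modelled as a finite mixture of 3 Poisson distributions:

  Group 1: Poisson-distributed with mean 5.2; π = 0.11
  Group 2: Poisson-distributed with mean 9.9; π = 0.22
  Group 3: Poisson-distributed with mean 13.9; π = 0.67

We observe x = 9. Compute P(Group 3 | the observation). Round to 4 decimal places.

The responsibility of component k is w_k f_k(x) divided by Σ_j w_j f_j(x).
Evaluate each component's likelihood at the observed value:
  p_1 = 0.0422606
  p_2 = 0.12631
  p_3 = 0.0490543
Unnormalised posteriors:
  w_1·p_1 = 0.11 × 0.0422606 = 0.00464867
  w_2·p_2 = 0.22 × 0.12631 = 0.0277882
  w_3·p_3 = 0.67 × 0.0490543 = 0.0328664
Normaliser: 0.00464867 + 0.0277882 + 0.0328664 = 0.0653033
P(Group 3 | data) = 0.0328664 / 0.0653033 ≈ 0.5033

0.5033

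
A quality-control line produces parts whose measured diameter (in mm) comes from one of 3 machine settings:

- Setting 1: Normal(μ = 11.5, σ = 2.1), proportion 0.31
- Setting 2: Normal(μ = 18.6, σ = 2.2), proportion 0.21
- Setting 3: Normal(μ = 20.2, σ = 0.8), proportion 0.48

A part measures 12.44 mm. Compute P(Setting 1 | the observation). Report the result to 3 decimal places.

0.986

P(component k | x) = P(Z=k)·f_k(x) / marginal(x), where marginal(x) = Σ_j P(Z=j)·f_j(x).
Normal densities:
  f_1 = (1/(2.1·√(2π)))·exp(−(12.44−11.5)²/(2·2.1²)) = 0.189973·exp(-0.10018) = 0.171863
  f_2 = (1/(2.2·√(2π)))·exp(−(12.44−18.6)²/(2·2.2²)) = 0.181337·exp(-3.92000) = 0.00359793
  f_3 = (1/(0.8·√(2π)))·exp(−(12.44−20.2)²/(2·0.8²)) = 0.498678·exp(-47.04500) = 1.84687e-21
Weight by the priors:
  P(Z=1)·f_1 = 0.31 × 0.171863 = 0.0532775
  P(Z=2)·f_2 = 0.21 × 0.00359793 = 0.000755566
  P(Z=3)·f_3 = 0.48 × 1.84687e-21 = 8.86497e-22
Denominator: 0.0532775 + 0.000755566 + 8.86497e-22 = 0.0540331
So the posterior for Setting 1 is 0.0532775 / 0.0540331 ≈ 0.986.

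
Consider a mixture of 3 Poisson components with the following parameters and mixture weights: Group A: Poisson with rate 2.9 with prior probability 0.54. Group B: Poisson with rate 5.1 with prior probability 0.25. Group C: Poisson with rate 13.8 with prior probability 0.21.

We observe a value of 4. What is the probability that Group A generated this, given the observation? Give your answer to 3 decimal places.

0.669

Apply Bayes' rule: the posterior for each component is proportional to its prior times its likelihood at x.
Evaluate each component's likelihood at the observed value:
  f_A = e^(−2.9)·2.9^4/4! = 0.162154
  f_B = e^(−5.1)·5.1^4/4! = 0.171857
  f_C = e^(−13.8)·13.8^4/4! = 0.00153476
Prior × likelihood for each component:
  π_A·f_A = 0.54 × 0.162154 = 0.087563
  π_B·f_B = 0.25 × 0.171857 = 0.0429643
  π_C·f_C = 0.21 × 0.00153476 = 0.0003223
Marginal: 0.087563 + 0.0429643 + 0.0003223 = 0.13085
P(Group A | data) = 0.087563 / 0.13085 ≈ 0.669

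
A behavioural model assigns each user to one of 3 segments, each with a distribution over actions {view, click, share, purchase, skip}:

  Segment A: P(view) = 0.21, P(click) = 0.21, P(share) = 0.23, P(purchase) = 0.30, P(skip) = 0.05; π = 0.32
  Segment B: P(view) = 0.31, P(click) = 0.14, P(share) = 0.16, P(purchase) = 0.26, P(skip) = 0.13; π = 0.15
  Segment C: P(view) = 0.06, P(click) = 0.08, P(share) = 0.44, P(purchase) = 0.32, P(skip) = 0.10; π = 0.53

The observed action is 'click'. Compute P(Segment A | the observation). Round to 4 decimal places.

Posterior ∝ prior × likelihood, so P(k | x) ∝ π_k f_k(x); normalise over all components.
Categorical probabilities:
  L_A = 0.21
  L_B = 0.14
  L_C = 0.08
Prior × likelihood for each component:
  π_A·L_A = 0.32 × 0.21 = 0.0672
  π_B·L_B = 0.15 × 0.14 = 0.021
  π_C·L_C = 0.53 × 0.08 = 0.0424
Denominator: 0.0672 + 0.021 + 0.0424 = 0.1306
P(Segment A | 'click') ≈ 0.5145

0.5145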